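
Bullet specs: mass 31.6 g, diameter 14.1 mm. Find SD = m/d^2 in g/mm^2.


SD = m/d^2 = 31.6/14.1^2 = 0.1589 g/mm^2

0.1589 g/mm^2


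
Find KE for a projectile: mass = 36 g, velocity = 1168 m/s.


E = 0.5*m*v^2 = 0.5*0.036*1168^2 = 24556 J

24556 J


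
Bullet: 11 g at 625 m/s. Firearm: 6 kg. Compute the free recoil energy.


v_r = m_p*v_p/m_gun = 0.011*625/6 = 1.14583 m/s, E_r = 0.5*m_gun*v_r^2 = 0.5*6*1.14583^2 = 3.939 J

3.939 J


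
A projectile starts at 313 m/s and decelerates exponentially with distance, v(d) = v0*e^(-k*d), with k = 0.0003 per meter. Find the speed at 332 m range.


v = v0*exp(-k*d) = 313*exp(-0.0003*332) = 283.3 m/s

283.3 m/s


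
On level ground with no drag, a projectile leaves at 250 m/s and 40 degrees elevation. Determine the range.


R = v0^2 * sin(2*theta) / g = 250^2 * sin(2*40°) / 9.81 = 6274 m

6274 m


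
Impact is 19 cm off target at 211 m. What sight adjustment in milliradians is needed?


1 mrad subtends 1 cm per 10 m of range, so adj = error_cm / (dist_m / 10) = 19 / (211/10) = 0.9005 mrad

0.9005 mrad


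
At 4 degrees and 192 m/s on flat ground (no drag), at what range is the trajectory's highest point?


R = v0^2*sin(2*theta)/g = 192^2*sin(2*4°)/9.81 = 522.984 m
apex_dist = R/2 = 522.984/2 = 261.5 m

261.5 m


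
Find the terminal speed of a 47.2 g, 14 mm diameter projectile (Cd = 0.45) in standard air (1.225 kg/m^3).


A = pi*(d/2)^2 = pi*(14/2000)^2 = 1.53938e-04 m^2
vt = sqrt(2mg/(Cd*rho*A)) = sqrt(2*0.0472*9.81/(0.45 * 1.225 * 1.53938e-04)) = 104.5 m/s

104.5 m/s


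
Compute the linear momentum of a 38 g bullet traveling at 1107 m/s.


p = m*v = 0.038*1107 = 42.07 kg·m/s

42.07 kg·m/s


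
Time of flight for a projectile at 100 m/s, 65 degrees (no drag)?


T = 2*v0*sin(theta)/g = 2*100*sin(65°)/9.81 = 18.48 s

18.48 s


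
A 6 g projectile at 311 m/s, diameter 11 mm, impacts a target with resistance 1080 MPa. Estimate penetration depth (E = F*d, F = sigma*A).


A = pi*(d/2)^2 = pi*(11/2)^2 = 95.0332 mm^2
E = 0.5*m*v^2 = 0.5*0.006*311^2 = 290.163 J
depth = E/(sigma*A) = 290.163 J / (1080 MPa * 95.0332 mm^2) = 290.163/(1080 * 95.0332) m = 0.00282711 m ≈ 2.827 mm

2.827 mm


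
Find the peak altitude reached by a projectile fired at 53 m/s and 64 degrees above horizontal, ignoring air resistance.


H = (v0*sin(theta))^2 / (2g) = (53*sin(64°))^2 / (2*9.81) = 115.7 m

115.7 m


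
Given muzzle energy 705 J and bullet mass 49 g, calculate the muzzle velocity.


v = sqrt(2*E/m) = sqrt(2*705/0.049) = 169.6 m/s

169.6 m/s


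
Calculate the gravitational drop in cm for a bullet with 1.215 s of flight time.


drop = 0.5*g*t^2 = 0.5*9.81*1.215^2 = 7.24088 m ≈ 724.1 cm

724.1 cm


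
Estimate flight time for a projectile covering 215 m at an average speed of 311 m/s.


t = d/v = 215/311 = 0.6913 s

0.6913 s


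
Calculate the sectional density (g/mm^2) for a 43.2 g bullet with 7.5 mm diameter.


SD = m/d^2 = 43.2/7.5^2 = 0.768 g/mm^2

0.768 g/mm^2


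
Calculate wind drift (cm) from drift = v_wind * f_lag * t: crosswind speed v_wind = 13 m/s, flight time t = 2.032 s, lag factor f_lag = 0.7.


drift = v_wind * lag * t = 13 * 0.7 * 2.032 = 18.4912 m ≈ 1849 cm

1849 cm


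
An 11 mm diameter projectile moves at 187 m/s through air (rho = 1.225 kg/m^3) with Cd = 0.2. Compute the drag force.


A = pi*(d/2)^2 = pi*(11/2000)^2 = 9.50332e-05 m^2
Fd = 0.5*Cd*rho*A*v^2 = 0.5*0.2*1.225*9.50332e-05*187^2 = 0.4071 N

0.4071 N


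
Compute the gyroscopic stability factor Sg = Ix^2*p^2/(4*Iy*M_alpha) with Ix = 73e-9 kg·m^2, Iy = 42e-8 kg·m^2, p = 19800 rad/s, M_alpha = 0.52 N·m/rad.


Sg = Ix^2 * p^2 / (4 * Iy * M_alpha) = (73e-9)^2 * 19800^2 / (4 * 42e-8 * 0.52) = 2.391

2.391


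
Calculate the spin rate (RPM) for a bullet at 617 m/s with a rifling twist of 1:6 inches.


twist_m = 6*0.0254 = 0.1524 m
spin = v/twist = 617/0.1524 = 4048.556 rev/s
RPM = spin*60 = 4048.556*60 ≈ 242913 RPM

242913 RPM


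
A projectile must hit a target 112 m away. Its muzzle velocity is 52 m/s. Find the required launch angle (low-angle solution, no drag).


sin(2*theta) = R*g/v0^2 = 112*9.81/52^2 = 0.406331, theta = arcsin(0.406331)/2 = 11.99°

11.99 degrees


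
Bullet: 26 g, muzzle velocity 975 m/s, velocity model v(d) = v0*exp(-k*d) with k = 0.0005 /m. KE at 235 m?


v = v0*exp(-k*d) = 975*exp(-0.0005*235) = 866.912 m/s
E = 0.5*m*v^2 = 0.5*0.026*866.912^2 = 9770 J

9770 J


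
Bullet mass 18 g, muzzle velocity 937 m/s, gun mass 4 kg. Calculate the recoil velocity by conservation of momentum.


v_recoil = m_p * v_p / m_gun = 0.018 * 937 / 4 = 4.216 m/s

4.216 m/s


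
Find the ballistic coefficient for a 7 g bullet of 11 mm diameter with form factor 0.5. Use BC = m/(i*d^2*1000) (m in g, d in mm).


BC = m/(i*d^2*1000) = 7/(0.5 * 11^2 * 1000) = 0.0001157

0.0001157


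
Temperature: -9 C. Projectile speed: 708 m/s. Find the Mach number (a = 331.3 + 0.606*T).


a = 331.3 + 0.606*(-9) = 325.846 m/s
M = v/a = 708/325.846 = 2.173

2.173


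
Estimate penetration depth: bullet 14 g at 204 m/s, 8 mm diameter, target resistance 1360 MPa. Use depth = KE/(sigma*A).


A = pi*(d/2)^2 = pi*(8/2)^2 = 50.2655 mm^2
E = 0.5*m*v^2 = 0.5*0.014*204^2 = 291.312 J
depth = E/(sigma*A) = 291.312 J / (1360 MPa * 50.2655 mm^2) = 291.312/(1360 * 50.2655) m = 0.00426137 m ≈ 4.261 mm

4.261 mm


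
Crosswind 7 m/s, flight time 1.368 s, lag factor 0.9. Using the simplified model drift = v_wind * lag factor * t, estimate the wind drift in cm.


drift = v_wind * lag * t = 7 * 0.9 * 1.368 = 8.6184 m ≈ 861.8 cm

861.8 cm


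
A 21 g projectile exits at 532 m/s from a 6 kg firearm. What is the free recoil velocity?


v_recoil = m_p * v_p / m_gun = 0.021 * 532 / 6 = 1.862 m/s

1.862 m/s


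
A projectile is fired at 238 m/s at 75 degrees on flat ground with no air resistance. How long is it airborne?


T = 2*v0*sin(theta)/g = 2*238*sin(75°)/9.81 = 46.87 s

46.87 s


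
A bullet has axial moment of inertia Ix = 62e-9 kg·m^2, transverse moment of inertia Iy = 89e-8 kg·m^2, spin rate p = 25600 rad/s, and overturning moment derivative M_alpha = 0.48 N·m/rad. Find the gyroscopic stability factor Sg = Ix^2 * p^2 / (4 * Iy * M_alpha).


Sg = Ix^2 * p^2 / (4 * Iy * M_alpha) = (62e-9)^2 * 25600^2 / (4 * 89e-8 * 0.48) = 1.474

1.474


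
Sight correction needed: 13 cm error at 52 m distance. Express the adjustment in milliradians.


1 mrad subtends 1 cm per 10 m of range, so adj = error_cm / (dist_m / 10) = 13 / (52/10) = 2.5 mrad

2.5 mrad


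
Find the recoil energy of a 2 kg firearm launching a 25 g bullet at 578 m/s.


v_r = m_p*v_p/m_gun = 0.025*578/2 = 7.225 m/s, E_r = 0.5*m_gun*v_r^2 = 0.5*2*7.225^2 = 52.2 J

52.2 J


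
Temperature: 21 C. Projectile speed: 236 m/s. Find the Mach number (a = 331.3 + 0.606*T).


a = 331.3 + 0.606*(21) = 344.026 m/s
M = v/a = 236/344.026 = 0.686

0.686


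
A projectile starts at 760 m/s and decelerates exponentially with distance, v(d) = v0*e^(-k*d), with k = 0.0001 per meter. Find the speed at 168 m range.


v = v0*exp(-k*d) = 760*exp(-0.0001*168) = 747.3 m/s

747.3 m/s


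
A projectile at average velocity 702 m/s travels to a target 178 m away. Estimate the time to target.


t = d/v = 178/702 = 0.2536 s

0.2536 s


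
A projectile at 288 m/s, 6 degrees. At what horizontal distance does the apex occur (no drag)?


R = v0^2*sin(2*theta)/g = 288^2*sin(2*6°)/9.81 = 1757.9 m
apex_dist = R/2 = 1757.9/2 = 879 m

879 m


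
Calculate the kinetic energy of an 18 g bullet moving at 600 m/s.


E = 0.5*m*v^2 = 0.5*0.018*600^2 = 3240 J

3240 J


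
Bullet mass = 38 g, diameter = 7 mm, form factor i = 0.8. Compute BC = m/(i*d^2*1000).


BC = m/(i*d^2*1000) = 38/(0.8 * 7^2 * 1000) = 0.0009694

0.0009694


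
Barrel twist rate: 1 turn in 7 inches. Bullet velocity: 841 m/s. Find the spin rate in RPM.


twist_m = 7*0.0254 = 0.1778 m
spin = v/twist = 841/0.1778 = 4730.034 rev/s
RPM = spin*60 = 4730.034*60 ≈ 283802 RPM

283802 RPM


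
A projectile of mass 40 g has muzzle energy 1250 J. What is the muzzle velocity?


v = sqrt(2*E/m) = sqrt(2*1250/0.04) = 250 m/s

250 m/s


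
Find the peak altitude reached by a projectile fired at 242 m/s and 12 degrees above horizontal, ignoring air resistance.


H = (v0*sin(theta))^2 / (2g) = (242*sin(12°))^2 / (2*9.81) = 129 m

129 m


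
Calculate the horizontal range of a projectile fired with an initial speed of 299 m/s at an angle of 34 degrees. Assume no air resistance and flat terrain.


R = v0^2 * sin(2*theta) / g = 299^2 * sin(2*34°) / 9.81 = 8450 m

8450 m


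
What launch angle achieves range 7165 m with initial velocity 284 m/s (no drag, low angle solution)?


sin(2*theta) = R*g/v0^2 = 7165*9.81/284^2 = 0.871462, theta = arcsin(0.871462)/2 = 30.31°

30.31 degrees


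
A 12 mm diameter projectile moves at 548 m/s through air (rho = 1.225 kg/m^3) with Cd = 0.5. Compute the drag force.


A = pi*(d/2)^2 = pi*(12/2000)^2 = 1.13097e-04 m^2
Fd = 0.5*Cd*rho*A*v^2 = 0.5*0.5*1.225*1.13097e-04*548^2 = 10.4 N

10.4 N


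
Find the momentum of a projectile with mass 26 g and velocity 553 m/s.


p = m*v = 0.026*553 = 14.38 kg·m/s

14.38 kg·m/s


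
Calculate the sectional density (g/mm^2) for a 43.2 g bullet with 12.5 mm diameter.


SD = m/d^2 = 43.2/12.5^2 = 0.2765 g/mm^2

0.2765 g/mm^2


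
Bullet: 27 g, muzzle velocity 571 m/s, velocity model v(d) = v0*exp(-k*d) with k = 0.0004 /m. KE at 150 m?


v = v0*exp(-k*d) = 571*exp(-0.0004*150) = 537.748 m/s
E = 0.5*m*v^2 = 0.5*0.027*537.748^2 = 3904 J

3904 J


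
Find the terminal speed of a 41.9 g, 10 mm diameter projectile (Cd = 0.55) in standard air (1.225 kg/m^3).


A = pi*(d/2)^2 = pi*(10/2000)^2 = 7.85398e-05 m^2
vt = sqrt(2mg/(Cd*rho*A)) = sqrt(2*0.0419*9.81/(0.55 * 1.225 * 7.85398e-05)) = 124.6 m/s

124.6 m/s


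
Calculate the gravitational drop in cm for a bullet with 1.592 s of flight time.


drop = 0.5*g*t^2 = 0.5*9.81*1.592^2 = 12.4315 m ≈ 1243 cm

1243 cm


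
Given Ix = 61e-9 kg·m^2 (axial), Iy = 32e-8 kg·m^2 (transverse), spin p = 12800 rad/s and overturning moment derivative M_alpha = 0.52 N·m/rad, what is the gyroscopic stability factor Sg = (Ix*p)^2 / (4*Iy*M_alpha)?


Sg = Ix^2 * p^2 / (4 * Iy * M_alpha) = (61e-9)^2 * 12800^2 / (4 * 32e-8 * 0.52) = 0.9159

0.9159


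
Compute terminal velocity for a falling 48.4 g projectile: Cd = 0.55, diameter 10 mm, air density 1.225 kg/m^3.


A = pi*(d/2)^2 = pi*(10/2000)^2 = 7.85398e-05 m^2
vt = sqrt(2mg/(Cd*rho*A)) = sqrt(2*0.0484*9.81/(0.55 * 1.225 * 7.85398e-05)) = 134 m/s

134 m/s


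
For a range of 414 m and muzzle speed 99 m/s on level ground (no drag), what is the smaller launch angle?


sin(2*theta) = R*g/v0^2 = 414*9.81/99^2 = 0.41438, theta = arcsin(0.41438)/2 = 12.24°

12.24 degrees


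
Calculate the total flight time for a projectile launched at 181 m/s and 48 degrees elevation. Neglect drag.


T = 2*v0*sin(theta)/g = 2*181*sin(48°)/9.81 = 27.42 s

27.42 s


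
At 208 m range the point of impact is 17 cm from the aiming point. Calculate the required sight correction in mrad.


1 mrad subtends 1 cm per 10 m of range, so adj = error_cm / (dist_m / 10) = 17 / (208/10) = 0.8173 mrad

0.8173 mrad


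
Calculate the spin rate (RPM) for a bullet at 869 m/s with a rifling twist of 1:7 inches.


twist_m = 7*0.0254 = 0.1778 m
spin = v/twist = 869/0.1778 = 4887.514 rev/s
RPM = spin*60 = 4887.514*60 ≈ 293251 RPM

293251 RPM


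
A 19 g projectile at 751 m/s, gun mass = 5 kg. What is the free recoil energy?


v_r = m_p*v_p/m_gun = 0.019*751/5 = 2.8538 m/s, E_r = 0.5*m_gun*v_r^2 = 0.5*5*2.8538^2 = 20.36 J

20.36 J


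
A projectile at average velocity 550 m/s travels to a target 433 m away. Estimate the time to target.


t = d/v = 433/550 = 0.7873 s

0.7873 s


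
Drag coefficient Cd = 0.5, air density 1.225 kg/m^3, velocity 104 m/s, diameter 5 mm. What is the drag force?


A = pi*(d/2)^2 = pi*(5/2000)^2 = 1.96350e-05 m^2
Fd = 0.5*Cd*rho*A*v^2 = 0.5*0.5*1.225*1.96350e-05*104^2 = 0.06504 N

0.06504 N


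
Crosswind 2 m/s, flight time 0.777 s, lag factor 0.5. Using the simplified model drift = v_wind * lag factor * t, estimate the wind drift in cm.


drift = v_wind * lag * t = 2 * 0.5 * 0.777 = 0.777 m ≈ 77.7 cm

77.7 cm


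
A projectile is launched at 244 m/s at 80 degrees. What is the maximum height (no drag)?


H = (v0*sin(theta))^2 / (2g) = (244*sin(80°))^2 / (2*9.81) = 2943 m

2943 m


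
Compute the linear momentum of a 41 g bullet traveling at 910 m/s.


p = m*v = 0.041*910 = 37.31 kg·m/s

37.31 kg·m/s


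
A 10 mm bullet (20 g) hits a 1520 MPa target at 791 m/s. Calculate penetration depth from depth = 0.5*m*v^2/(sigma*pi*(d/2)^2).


A = pi*(d/2)^2 = pi*(10/2)^2 = 78.5398 mm^2
E = 0.5*m*v^2 = 0.5*0.02*791^2 = 6256.81 J
depth = E/(sigma*A) = 6256.81 J / (1520 MPa * 78.5398 mm^2) = 6256.81/(1520 * 78.5398) m = 0.0524106 m ≈ 52.41 mm

52.41 mm


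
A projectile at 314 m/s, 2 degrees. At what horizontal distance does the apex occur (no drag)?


R = v0^2*sin(2*theta)/g = 314^2*sin(2*2°)/9.81 = 701.092 m
apex_dist = R/2 = 701.092/2 = 350.5 m

350.5 m


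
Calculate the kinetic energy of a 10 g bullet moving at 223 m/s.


E = 0.5*m*v^2 = 0.5*0.01*223^2 = 248.6 J

248.6 J


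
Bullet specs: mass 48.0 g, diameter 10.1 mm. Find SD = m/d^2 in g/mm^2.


SD = m/d^2 = 48.0/10.1^2 = 0.4705 g/mm^2

0.4705 g/mm^2


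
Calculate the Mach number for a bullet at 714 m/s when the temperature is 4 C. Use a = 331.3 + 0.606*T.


a = 331.3 + 0.606*(4) = 333.724 m/s
M = v/a = 714/333.724 = 2.139

2.139


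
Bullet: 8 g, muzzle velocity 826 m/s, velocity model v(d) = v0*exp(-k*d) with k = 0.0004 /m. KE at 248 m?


v = v0*exp(-k*d) = 826*exp(-0.0004*248) = 747.994 m/s
E = 0.5*m*v^2 = 0.5*0.008*747.994^2 = 2238 J

2238 J


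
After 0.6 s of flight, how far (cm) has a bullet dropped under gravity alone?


drop = 0.5*g*t^2 = 0.5*9.81*0.6^2 = 1.7658 m ≈ 176.6 cm

176.6 cm


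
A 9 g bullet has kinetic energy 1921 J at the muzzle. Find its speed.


v = sqrt(2*E/m) = sqrt(2*1921/0.009) = 653.4 m/s

653.4 m/s


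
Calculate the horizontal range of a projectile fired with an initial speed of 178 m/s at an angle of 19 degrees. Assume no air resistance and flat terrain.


R = v0^2 * sin(2*theta) / g = 178^2 * sin(2*19°) / 9.81 = 1988 m

1988 m


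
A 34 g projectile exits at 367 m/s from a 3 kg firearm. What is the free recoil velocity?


v_recoil = m_p * v_p / m_gun = 0.034 * 367 / 3 = 4.159 m/s

4.159 m/s


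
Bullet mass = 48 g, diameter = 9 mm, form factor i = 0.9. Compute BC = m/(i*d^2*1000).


BC = m/(i*d^2*1000) = 48/(0.9 * 9^2 * 1000) = 0.0006584

0.0006584


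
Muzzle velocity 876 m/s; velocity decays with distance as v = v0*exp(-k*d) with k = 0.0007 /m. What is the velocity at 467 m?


v = v0*exp(-k*d) = 876*exp(-0.0007*467) = 631.7 m/s

631.7 m/s


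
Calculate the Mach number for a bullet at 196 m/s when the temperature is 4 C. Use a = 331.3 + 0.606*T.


a = 331.3 + 0.606*(4) = 333.724 m/s
M = v/a = 196/333.724 = 0.5873

0.5873


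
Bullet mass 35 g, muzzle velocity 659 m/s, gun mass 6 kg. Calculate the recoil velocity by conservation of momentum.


v_recoil = m_p * v_p / m_gun = 0.035 * 659 / 6 = 3.844 m/s

3.844 m/s


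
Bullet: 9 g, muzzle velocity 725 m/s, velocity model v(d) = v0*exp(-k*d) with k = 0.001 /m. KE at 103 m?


v = v0*exp(-k*d) = 725*exp(-0.001*103) = 654.042 m/s
E = 0.5*m*v^2 = 0.5*0.009*654.042^2 = 1925 J

1925 J


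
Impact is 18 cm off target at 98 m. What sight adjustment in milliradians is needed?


1 mrad subtends 1 cm per 10 m of range, so adj = error_cm / (dist_m / 10) = 18 / (98/10) = 1.837 mrad

1.837 mrad


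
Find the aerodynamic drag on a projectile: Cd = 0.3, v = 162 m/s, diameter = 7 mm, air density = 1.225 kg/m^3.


A = pi*(d/2)^2 = pi*(7/2000)^2 = 3.84845e-05 m^2
Fd = 0.5*Cd*rho*A*v^2 = 0.5*0.3*1.225*3.84845e-05*162^2 = 0.1856 N

0.1856 N


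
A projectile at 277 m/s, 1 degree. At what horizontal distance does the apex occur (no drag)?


R = v0^2*sin(2*theta)/g = 277^2*sin(2*1°)/9.81 = 272.967 m
apex_dist = R/2 = 272.967/2 = 136.5 m

136.5 m


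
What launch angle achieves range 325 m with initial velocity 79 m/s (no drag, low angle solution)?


sin(2*theta) = R*g/v0^2 = 325*9.81/79^2 = 0.510856, theta = arcsin(0.510856)/2 = 15.36°

15.36 degrees


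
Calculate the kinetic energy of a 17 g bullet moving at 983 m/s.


E = 0.5*m*v^2 = 0.5*0.017*983^2 = 8213 J

8213 J


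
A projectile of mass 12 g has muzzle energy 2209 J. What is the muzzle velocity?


v = sqrt(2*E/m) = sqrt(2*2209/0.012) = 606.8 m/s

606.8 m/s


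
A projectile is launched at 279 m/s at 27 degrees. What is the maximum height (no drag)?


H = (v0*sin(theta))^2 / (2g) = (279*sin(27°))^2 / (2*9.81) = 817.7 m

817.7 m


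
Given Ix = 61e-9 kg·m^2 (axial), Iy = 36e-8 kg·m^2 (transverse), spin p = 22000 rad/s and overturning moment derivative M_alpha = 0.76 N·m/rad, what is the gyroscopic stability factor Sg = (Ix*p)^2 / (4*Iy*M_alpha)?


Sg = Ix^2 * p^2 / (4 * Iy * M_alpha) = (61e-9)^2 * 22000^2 / (4 * 36e-8 * 0.76) = 1.646

1.646


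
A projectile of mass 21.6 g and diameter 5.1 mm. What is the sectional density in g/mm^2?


SD = m/d^2 = 21.6/5.1^2 = 0.8304 g/mm^2

0.8304 g/mm^2


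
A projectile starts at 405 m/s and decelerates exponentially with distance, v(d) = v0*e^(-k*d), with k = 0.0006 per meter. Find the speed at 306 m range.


v = v0*exp(-k*d) = 405*exp(-0.0006*306) = 337.1 m/s

337.1 m/s


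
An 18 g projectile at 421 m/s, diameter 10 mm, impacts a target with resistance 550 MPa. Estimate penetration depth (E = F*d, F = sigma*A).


A = pi*(d/2)^2 = pi*(10/2)^2 = 78.5398 mm^2
E = 0.5*m*v^2 = 0.5*0.018*421^2 = 1595.17 J
depth = E/(sigma*A) = 1595.17 J / (550 MPa * 78.5398 mm^2) = 1595.17/(550 * 78.5398) m = 0.0369279 m ≈ 36.93 mm

36.93 mm


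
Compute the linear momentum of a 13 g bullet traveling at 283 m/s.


p = m*v = 0.013*283 = 3.679 kg·m/s

3.679 kg·m/s


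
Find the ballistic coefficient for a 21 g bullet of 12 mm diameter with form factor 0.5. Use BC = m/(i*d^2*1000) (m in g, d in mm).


BC = m/(i*d^2*1000) = 21/(0.5 * 12^2 * 1000) = 0.0002917

0.0002917


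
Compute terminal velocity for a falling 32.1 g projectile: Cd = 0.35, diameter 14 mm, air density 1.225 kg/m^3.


A = pi*(d/2)^2 = pi*(14/2000)^2 = 1.53938e-04 m^2
vt = sqrt(2mg/(Cd*rho*A)) = sqrt(2*0.0321*9.81/(0.35 * 1.225 * 1.53938e-04)) = 97.68 m/s

97.68 m/s


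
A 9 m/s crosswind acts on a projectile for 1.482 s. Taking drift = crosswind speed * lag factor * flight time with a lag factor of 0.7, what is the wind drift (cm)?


drift = v_wind * lag * t = 9 * 0.7 * 1.482 = 9.3366 m ≈ 933.7 cm

933.7 cm


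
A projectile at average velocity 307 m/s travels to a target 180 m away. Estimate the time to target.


t = d/v = 180/307 = 0.5863 s

0.5863 s


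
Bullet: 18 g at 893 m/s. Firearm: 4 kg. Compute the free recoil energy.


v_r = m_p*v_p/m_gun = 0.018*893/4 = 4.0185 m/s, E_r = 0.5*m_gun*v_r^2 = 0.5*4*4.0185^2 = 32.3 J

32.3 J


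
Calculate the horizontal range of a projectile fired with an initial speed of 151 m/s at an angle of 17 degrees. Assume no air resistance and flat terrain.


R = v0^2 * sin(2*theta) / g = 151^2 * sin(2*17°) / 9.81 = 1300 m

1300 m


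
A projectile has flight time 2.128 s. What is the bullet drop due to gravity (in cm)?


drop = 0.5*g*t^2 = 0.5*9.81*2.128^2 = 22.2117 m ≈ 2221 cm

2221 cm


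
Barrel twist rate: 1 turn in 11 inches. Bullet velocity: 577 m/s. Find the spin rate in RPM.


twist_m = 11*0.0254 = 0.2794 m
spin = v/twist = 577/0.2794 = 2065.14 rev/s
RPM = spin*60 = 2065.14*60 ≈ 123908 RPM

123908 RPM


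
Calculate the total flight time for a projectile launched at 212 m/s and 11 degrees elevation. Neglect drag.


T = 2*v0*sin(theta)/g = 2*212*sin(11°)/9.81 = 8.247 s

8.247 s


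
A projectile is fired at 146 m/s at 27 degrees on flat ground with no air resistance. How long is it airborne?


T = 2*v0*sin(theta)/g = 2*146*sin(27°)/9.81 = 13.51 s

13.51 s


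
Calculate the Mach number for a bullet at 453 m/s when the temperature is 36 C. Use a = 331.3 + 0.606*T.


a = 331.3 + 0.606*(36) = 353.116 m/s
M = v/a = 453/353.116 = 1.283

1.283


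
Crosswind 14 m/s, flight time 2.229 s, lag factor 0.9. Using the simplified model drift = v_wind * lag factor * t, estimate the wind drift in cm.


drift = v_wind * lag * t = 14 * 0.9 * 2.229 = 28.0854 m ≈ 2809 cm

2809 cm


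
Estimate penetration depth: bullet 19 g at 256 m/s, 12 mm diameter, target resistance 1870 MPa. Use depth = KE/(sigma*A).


A = pi*(d/2)^2 = pi*(12/2)^2 = 113.097 mm^2
E = 0.5*m*v^2 = 0.5*0.019*256^2 = 622.592 J
depth = E/(sigma*A) = 622.592 J / (1870 MPa * 113.097 mm^2) = 622.592/(1870 * 113.097) m = 0.00294381 m ≈ 2.944 mm

2.944 mm


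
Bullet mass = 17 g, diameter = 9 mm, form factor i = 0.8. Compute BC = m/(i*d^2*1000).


BC = m/(i*d^2*1000) = 17/(0.8 * 9^2 * 1000) = 0.0002623

0.0002623


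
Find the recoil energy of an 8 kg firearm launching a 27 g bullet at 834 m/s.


v_r = m_p*v_p/m_gun = 0.027*834/8 = 2.81475 m/s, E_r = 0.5*m_gun*v_r^2 = 0.5*8*2.81475^2 = 31.69 J

31.69 J


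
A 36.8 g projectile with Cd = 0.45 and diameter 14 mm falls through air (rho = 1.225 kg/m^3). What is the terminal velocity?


A = pi*(d/2)^2 = pi*(14/2000)^2 = 1.53938e-04 m^2
vt = sqrt(2mg/(Cd*rho*A)) = sqrt(2*0.0368*9.81/(0.45 * 1.225 * 1.53938e-04)) = 92.24 m/s

92.24 m/s


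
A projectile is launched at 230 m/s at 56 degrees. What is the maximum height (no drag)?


H = (v0*sin(theta))^2 / (2g) = (230*sin(56°))^2 / (2*9.81) = 1853 m

1853 m


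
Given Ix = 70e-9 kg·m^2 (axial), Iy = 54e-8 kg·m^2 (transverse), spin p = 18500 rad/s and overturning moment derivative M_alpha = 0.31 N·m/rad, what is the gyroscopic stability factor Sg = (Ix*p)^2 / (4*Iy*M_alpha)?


Sg = Ix^2 * p^2 / (4 * Iy * M_alpha) = (70e-9)^2 * 18500^2 / (4 * 54e-8 * 0.31) = 2.505

2.505


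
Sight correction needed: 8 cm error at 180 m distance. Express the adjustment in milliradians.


1 mrad subtends 1 cm per 10 m of range, so adj = error_cm / (dist_m / 10) = 8 / (180/10) = 0.4444 mrad

0.4444 mrad


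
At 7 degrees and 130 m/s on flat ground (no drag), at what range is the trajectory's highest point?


R = v0^2*sin(2*theta)/g = 130^2*sin(2*7°)/9.81 = 416.767 m
apex_dist = R/2 = 416.767/2 = 208.4 m

208.4 m


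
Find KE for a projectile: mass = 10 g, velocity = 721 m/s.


E = 0.5*m*v^2 = 0.5*0.01*721^2 = 2599 J

2599 J


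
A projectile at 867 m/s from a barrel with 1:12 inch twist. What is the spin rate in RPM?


twist_m = 12*0.0254 = 0.3048 m
spin = v/twist = 867/0.3048 = 2844.488 rev/s
RPM = spin*60 = 2844.488*60 ≈ 170669 RPM

170669 RPM


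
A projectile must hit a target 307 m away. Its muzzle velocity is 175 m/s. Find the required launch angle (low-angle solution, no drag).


sin(2*theta) = R*g/v0^2 = 307*9.81/175^2 = 0.0983402, theta = arcsin(0.0983402)/2 = 2.822°

2.822 degrees


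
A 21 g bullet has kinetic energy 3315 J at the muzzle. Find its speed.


v = sqrt(2*E/m) = sqrt(2*3315/0.021) = 561.9 m/s

561.9 m/s


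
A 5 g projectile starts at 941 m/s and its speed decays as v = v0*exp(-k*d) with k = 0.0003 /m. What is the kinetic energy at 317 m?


v = v0*exp(-k*d) = 941*exp(-0.0003*317) = 855.634 m/s
E = 0.5*m*v^2 = 0.5*0.005*855.634^2 = 1830 J

1830 J


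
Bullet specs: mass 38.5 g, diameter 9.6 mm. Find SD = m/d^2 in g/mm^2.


SD = m/d^2 = 38.5/9.6^2 = 0.4178 g/mm^2

0.4178 g/mm^2


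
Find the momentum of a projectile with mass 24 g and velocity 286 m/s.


p = m*v = 0.024*286 = 6.864 kg·m/s

6.864 kg·m/s


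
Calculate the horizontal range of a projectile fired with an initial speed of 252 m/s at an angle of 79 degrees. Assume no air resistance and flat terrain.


R = v0^2 * sin(2*theta) / g = 252^2 * sin(2*79°) / 9.81 = 2425 m

2425 m


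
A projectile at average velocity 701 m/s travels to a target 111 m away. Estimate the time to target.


t = d/v = 111/701 = 0.1583 s

0.1583 s


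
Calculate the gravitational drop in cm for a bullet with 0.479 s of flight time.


drop = 0.5*g*t^2 = 0.5*9.81*0.479^2 = 1.12541 m ≈ 112.5 cm

112.5 cm


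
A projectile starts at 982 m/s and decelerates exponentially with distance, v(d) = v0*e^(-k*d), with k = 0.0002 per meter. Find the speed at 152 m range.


v = v0*exp(-k*d) = 982*exp(-0.0002*152) = 952.6 m/s

952.6 m/s


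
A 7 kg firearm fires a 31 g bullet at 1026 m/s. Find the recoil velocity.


v_recoil = m_p * v_p / m_gun = 0.031 * 1026 / 7 = 4.544 m/s

4.544 m/s


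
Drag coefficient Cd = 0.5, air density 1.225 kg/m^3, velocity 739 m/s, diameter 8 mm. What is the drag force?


A = pi*(d/2)^2 = pi*(8/2000)^2 = 5.02655e-05 m^2
Fd = 0.5*Cd*rho*A*v^2 = 0.5*0.5*1.225*5.02655e-05*739^2 = 8.407 N

8.407 N


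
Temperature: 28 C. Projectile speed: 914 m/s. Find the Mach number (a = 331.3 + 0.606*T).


a = 331.3 + 0.606*(28) = 348.268 m/s
M = v/a = 914/348.268 = 2.624

2.624


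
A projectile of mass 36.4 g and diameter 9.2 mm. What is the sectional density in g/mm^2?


SD = m/d^2 = 36.4/9.2^2 = 0.4301 g/mm^2

0.4301 g/mm^2


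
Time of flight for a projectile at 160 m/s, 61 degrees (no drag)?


T = 2*v0*sin(theta)/g = 2*160*sin(61°)/9.81 = 28.53 s

28.53 s


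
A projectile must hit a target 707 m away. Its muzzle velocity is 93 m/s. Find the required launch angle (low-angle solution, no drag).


sin(2*theta) = R*g/v0^2 = 707*9.81/93^2 = 0.801904, theta = arcsin(0.801904)/2 = 26.66°

26.66 degrees


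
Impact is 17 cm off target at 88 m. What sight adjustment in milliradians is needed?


1 mrad subtends 1 cm per 10 m of range, so adj = error_cm / (dist_m / 10) = 17 / (88/10) = 1.932 mrad

1.932 mrad


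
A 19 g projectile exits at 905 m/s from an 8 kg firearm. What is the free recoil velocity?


v_recoil = m_p * v_p / m_gun = 0.019 * 905 / 8 = 2.149 m/s

2.149 m/s


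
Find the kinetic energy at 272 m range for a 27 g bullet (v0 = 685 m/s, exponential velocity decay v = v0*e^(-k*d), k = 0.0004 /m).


v = v0*exp(-k*d) = 685*exp(-0.0004*272) = 614.383 m/s
E = 0.5*m*v^2 = 0.5*0.027*614.383^2 = 5096 J

5096 J


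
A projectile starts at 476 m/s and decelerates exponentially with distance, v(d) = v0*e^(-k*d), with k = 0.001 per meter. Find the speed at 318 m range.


v = v0*exp(-k*d) = 476*exp(-0.001*318) = 346.3 m/s

346.3 m/s


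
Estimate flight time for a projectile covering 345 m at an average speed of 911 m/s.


t = d/v = 345/911 = 0.3787 s

0.3787 s


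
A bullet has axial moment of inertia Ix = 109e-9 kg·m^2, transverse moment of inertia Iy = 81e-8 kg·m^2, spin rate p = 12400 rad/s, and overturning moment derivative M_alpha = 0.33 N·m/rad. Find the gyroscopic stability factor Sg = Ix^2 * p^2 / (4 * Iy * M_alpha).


Sg = Ix^2 * p^2 / (4 * Iy * M_alpha) = (109e-9)^2 * 12400^2 / (4 * 81e-8 * 0.33) = 1.709

1.709


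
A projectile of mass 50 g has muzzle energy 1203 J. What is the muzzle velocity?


v = sqrt(2*E/m) = sqrt(2*1203/0.05) = 219.4 m/s

219.4 m/s


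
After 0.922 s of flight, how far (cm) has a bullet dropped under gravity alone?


drop = 0.5*g*t^2 = 0.5*9.81*0.922^2 = 4.16966 m ≈ 417 cm

417 cm


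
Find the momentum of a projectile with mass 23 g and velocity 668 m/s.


p = m*v = 0.023*668 = 15.36 kg·m/s

15.36 kg·m/s


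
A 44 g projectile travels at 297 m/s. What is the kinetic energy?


E = 0.5*m*v^2 = 0.5*0.044*297^2 = 1941 J

1941 J


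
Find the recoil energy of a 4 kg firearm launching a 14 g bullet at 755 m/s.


v_r = m_p*v_p/m_gun = 0.014*755/4 = 2.6425 m/s, E_r = 0.5*m_gun*v_r^2 = 0.5*4*2.6425^2 = 13.97 J

13.97 J


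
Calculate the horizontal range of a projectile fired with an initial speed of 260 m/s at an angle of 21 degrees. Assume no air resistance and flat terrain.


R = v0^2 * sin(2*theta) / g = 260^2 * sin(2*21°) / 9.81 = 4611 m

4611 m


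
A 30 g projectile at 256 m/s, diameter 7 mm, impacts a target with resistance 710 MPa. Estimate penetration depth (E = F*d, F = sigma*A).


A = pi*(d/2)^2 = pi*(7/2)^2 = 38.4845 mm^2
E = 0.5*m*v^2 = 0.5*0.03*256^2 = 983.04 J
depth = E/(sigma*A) = 983.04 J / (710 MPa * 38.4845 mm^2) = 983.04/(710 * 38.4845) m = 0.0359772 m ≈ 35.98 mm

35.98 mm


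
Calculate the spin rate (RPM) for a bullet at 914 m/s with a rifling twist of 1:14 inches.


twist_m = 14*0.0254 = 0.3556 m
spin = v/twist = 914/0.3556 = 2570.304 rev/s
RPM = spin*60 = 2570.304*60 ≈ 154218 RPM

154218 RPM


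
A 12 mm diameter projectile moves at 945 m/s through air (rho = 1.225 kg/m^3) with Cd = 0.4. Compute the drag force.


A = pi*(d/2)^2 = pi*(12/2000)^2 = 1.13097e-04 m^2
Fd = 0.5*Cd*rho*A*v^2 = 0.5*0.4*1.225*1.13097e-04*945^2 = 24.74 N

24.74 N


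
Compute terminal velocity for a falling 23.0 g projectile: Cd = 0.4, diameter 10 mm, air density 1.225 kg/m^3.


A = pi*(d/2)^2 = pi*(10/2000)^2 = 7.85398e-05 m^2
vt = sqrt(2mg/(Cd*rho*A)) = sqrt(2*0.023*9.81/(0.4 * 1.225 * 7.85398e-05)) = 108.3 m/s

108.3 m/s


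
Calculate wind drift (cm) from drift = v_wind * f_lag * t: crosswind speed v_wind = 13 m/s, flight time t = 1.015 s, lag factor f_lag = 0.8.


drift = v_wind * lag * t = 13 * 0.8 * 1.015 = 10.556 m ≈ 1056 cm

1056 cm


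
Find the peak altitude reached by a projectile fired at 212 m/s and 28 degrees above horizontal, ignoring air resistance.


H = (v0*sin(theta))^2 / (2g) = (212*sin(28°))^2 / (2*9.81) = 504.9 m

504.9 m


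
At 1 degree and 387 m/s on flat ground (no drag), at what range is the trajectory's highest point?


R = v0^2*sin(2*theta)/g = 387^2*sin(2*1°)/9.81 = 532.81 m
apex_dist = R/2 = 532.81/2 = 266.4 m

266.4 m


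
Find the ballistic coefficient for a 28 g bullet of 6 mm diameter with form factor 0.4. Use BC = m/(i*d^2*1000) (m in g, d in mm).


BC = m/(i*d^2*1000) = 28/(0.4 * 6^2 * 1000) = 0.001944

0.001944


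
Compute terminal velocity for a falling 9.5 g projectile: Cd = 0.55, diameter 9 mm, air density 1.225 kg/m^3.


A = pi*(d/2)^2 = pi*(9/2000)^2 = 6.36173e-05 m^2
vt = sqrt(2mg/(Cd*rho*A)) = sqrt(2*0.0095*9.81/(0.55 * 1.225 * 6.36173e-05)) = 65.94 m/s

65.94 m/s


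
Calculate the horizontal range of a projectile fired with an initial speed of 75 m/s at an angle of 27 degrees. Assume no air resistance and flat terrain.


R = v0^2 * sin(2*theta) / g = 75^2 * sin(2*27°) / 9.81 = 463.9 m

463.9 m


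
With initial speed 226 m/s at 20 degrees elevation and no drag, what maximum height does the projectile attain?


H = (v0*sin(theta))^2 / (2g) = (226*sin(20°))^2 / (2*9.81) = 304.5 m

304.5 m


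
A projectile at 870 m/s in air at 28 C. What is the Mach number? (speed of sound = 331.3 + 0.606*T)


a = 331.3 + 0.606*(28) = 348.268 m/s
M = v/a = 870/348.268 = 2.498

2.498


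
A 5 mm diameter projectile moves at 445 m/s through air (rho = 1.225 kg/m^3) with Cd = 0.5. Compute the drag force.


A = pi*(d/2)^2 = pi*(5/2000)^2 = 1.96350e-05 m^2
Fd = 0.5*Cd*rho*A*v^2 = 0.5*0.5*1.225*1.96350e-05*445^2 = 1.191 N

1.191 N


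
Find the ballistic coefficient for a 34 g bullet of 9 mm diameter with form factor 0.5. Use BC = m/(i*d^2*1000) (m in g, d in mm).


BC = m/(i*d^2*1000) = 34/(0.5 * 9^2 * 1000) = 0.0008395

0.0008395


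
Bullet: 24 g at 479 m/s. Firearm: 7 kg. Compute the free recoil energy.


v_r = m_p*v_p/m_gun = 0.024*479/7 = 1.64229 m/s, E_r = 0.5*m_gun*v_r^2 = 0.5*7*1.64229^2 = 9.44 J

9.44 J


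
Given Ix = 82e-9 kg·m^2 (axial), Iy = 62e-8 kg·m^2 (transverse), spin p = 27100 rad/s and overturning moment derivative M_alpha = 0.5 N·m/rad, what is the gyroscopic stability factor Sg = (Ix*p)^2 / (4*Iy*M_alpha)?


Sg = Ix^2 * p^2 / (4 * Iy * M_alpha) = (82e-9)^2 * 27100^2 / (4 * 62e-8 * 0.5) = 3.982

3.982


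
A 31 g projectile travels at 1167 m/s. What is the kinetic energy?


E = 0.5*m*v^2 = 0.5*0.031*1167^2 = 21109 J

21109 J


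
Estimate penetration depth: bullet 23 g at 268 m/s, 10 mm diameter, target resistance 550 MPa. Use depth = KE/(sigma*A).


A = pi*(d/2)^2 = pi*(10/2)^2 = 78.5398 mm^2
E = 0.5*m*v^2 = 0.5*0.023*268^2 = 825.976 J
depth = E/(sigma*A) = 825.976 J / (550 MPa * 78.5398 mm^2) = 825.976/(550 * 78.5398) m = 0.0191212 m ≈ 19.12 mm

19.12 mm


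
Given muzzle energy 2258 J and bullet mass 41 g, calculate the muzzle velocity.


v = sqrt(2*E/m) = sqrt(2*2258/0.041) = 331.9 m/s

331.9 m/s


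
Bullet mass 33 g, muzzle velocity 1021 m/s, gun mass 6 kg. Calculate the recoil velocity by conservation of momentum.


v_recoil = m_p * v_p / m_gun = 0.033 * 1021 / 6 = 5.616 m/s

5.616 m/s


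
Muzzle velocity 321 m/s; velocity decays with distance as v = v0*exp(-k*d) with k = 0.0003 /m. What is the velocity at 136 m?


v = v0*exp(-k*d) = 321*exp(-0.0003*136) = 308.2 m/s

308.2 m/s


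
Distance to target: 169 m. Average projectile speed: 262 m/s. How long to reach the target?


t = d/v = 169/262 = 0.645 s

0.645 s


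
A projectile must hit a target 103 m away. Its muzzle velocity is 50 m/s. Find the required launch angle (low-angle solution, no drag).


sin(2*theta) = R*g/v0^2 = 103*9.81/50^2 = 0.404172, theta = arcsin(0.404172)/2 = 11.92°

11.92 degrees


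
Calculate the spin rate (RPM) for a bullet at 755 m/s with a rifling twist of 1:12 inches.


twist_m = 12*0.0254 = 0.3048 m
spin = v/twist = 755/0.3048 = 2477.034 rev/s
RPM = spin*60 = 2477.034*60 ≈ 148622 RPM

148622 RPM


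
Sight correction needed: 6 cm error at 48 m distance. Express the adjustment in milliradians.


1 mrad subtends 1 cm per 10 m of range, so adj = error_cm / (dist_m / 10) = 6 / (48/10) = 1.25 mrad

1.25 mrad


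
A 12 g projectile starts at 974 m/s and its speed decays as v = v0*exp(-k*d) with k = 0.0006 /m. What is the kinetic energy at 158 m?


v = v0*exp(-k*d) = 974*exp(-0.0006*158) = 885.906 m/s
E = 0.5*m*v^2 = 0.5*0.012*885.906^2 = 4709 J

4709 J


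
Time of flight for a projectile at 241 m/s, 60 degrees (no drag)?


T = 2*v0*sin(theta)/g = 2*241*sin(60°)/9.81 = 42.55 s

42.55 s


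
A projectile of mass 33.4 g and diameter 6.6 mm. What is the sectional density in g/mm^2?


SD = m/d^2 = 33.4/6.6^2 = 0.7668 g/mm^2

0.7668 g/mm^2


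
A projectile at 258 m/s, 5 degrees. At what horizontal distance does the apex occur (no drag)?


R = v0^2*sin(2*theta)/g = 258^2*sin(2*5°)/9.81 = 1178.26 m
apex_dist = R/2 = 1178.26/2 = 589.1 m

589.1 m


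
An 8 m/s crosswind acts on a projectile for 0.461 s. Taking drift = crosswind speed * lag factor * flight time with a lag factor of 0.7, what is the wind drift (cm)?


drift = v_wind * lag * t = 8 * 0.7 * 0.461 = 2.5816 m ≈ 258.2 cm

258.2 cm


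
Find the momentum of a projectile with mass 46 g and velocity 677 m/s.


p = m*v = 0.046*677 = 31.14 kg·m/s

31.14 kg·m/s


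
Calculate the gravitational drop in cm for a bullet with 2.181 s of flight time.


drop = 0.5*g*t^2 = 0.5*9.81*2.181^2 = 23.3319 m ≈ 2333 cm

2333 cm


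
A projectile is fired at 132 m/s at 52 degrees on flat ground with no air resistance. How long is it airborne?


T = 2*v0*sin(theta)/g = 2*132*sin(52°)/9.81 = 21.21 s

21.21 s


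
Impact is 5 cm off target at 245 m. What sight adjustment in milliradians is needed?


1 mrad subtends 1 cm per 10 m of range, so adj = error_cm / (dist_m / 10) = 5 / (245/10) = 0.2041 mrad

0.2041 mrad


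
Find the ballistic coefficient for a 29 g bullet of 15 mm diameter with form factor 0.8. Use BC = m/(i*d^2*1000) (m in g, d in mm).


BC = m/(i*d^2*1000) = 29/(0.8 * 15^2 * 1000) = 0.0001611

0.0001611


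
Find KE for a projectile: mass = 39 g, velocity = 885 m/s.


E = 0.5*m*v^2 = 0.5*0.039*885^2 = 15273 J

15273 J


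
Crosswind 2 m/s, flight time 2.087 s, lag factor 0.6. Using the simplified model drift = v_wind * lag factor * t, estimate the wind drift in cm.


drift = v_wind * lag * t = 2 * 0.6 * 2.087 = 2.5044 m ≈ 250.4 cm

250.4 cm


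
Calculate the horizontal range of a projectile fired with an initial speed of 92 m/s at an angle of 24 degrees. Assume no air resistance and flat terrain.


R = v0^2 * sin(2*theta) / g = 92^2 * sin(2*24°) / 9.81 = 641.2 m

641.2 m


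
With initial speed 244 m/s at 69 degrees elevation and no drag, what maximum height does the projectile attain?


H = (v0*sin(theta))^2 / (2g) = (244*sin(69°))^2 / (2*9.81) = 2645 m

2645 m


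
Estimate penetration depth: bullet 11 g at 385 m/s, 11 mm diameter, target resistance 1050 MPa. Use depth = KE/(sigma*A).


A = pi*(d/2)^2 = pi*(11/2)^2 = 95.0332 mm^2
E = 0.5*m*v^2 = 0.5*0.011*385^2 = 815.237 J
depth = E/(sigma*A) = 815.237 J / (1050 MPa * 95.0332 mm^2) = 815.237/(1050 * 95.0332) m = 0.00816995 m ≈ 8.17 mm

8.17 mm


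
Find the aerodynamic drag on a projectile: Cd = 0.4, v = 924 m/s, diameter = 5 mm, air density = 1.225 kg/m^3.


A = pi*(d/2)^2 = pi*(5/2000)^2 = 1.96350e-05 m^2
Fd = 0.5*Cd*rho*A*v^2 = 0.5*0.4*1.225*1.96350e-05*924^2 = 4.107 N

4.107 N


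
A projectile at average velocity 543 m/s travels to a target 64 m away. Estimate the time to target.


t = d/v = 64/543 = 0.1179 s

0.1179 s


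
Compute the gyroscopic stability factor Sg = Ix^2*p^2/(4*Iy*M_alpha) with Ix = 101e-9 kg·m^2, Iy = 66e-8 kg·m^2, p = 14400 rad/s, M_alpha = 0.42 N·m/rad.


Sg = Ix^2 * p^2 / (4 * Iy * M_alpha) = (101e-9)^2 * 14400^2 / (4 * 66e-8 * 0.42) = 1.908

1.908


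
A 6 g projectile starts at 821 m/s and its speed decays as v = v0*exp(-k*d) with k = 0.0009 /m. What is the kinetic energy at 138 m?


v = v0*exp(-k*d) = 821*exp(-0.0009*138) = 725.11 m/s
E = 0.5*m*v^2 = 0.5*0.006*725.11^2 = 1577 J

1577 J


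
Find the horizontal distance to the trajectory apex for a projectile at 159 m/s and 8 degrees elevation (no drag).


R = v0^2*sin(2*theta)/g = 159^2*sin(2*8°)/9.81 = 710.335 m
apex_dist = R/2 = 710.335/2 = 355.2 m

355.2 m


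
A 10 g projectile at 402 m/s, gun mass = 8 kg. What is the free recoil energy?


v_r = m_p*v_p/m_gun = 0.01*402/8 = 0.5025 m/s, E_r = 0.5*m_gun*v_r^2 = 0.5*8*0.5025^2 = 1.01 J

1.01 J


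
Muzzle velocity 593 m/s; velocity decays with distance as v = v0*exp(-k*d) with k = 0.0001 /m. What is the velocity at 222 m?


v = v0*exp(-k*d) = 593*exp(-0.0001*222) = 580 m/s

580 m/s


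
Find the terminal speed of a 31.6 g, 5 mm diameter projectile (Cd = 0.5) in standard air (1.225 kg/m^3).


A = pi*(d/2)^2 = pi*(5/2000)^2 = 1.96350e-05 m^2
vt = sqrt(2mg/(Cd*rho*A)) = sqrt(2*0.0316*9.81/(0.5 * 1.225 * 1.96350e-05)) = 227.1 m/s

227.1 m/s


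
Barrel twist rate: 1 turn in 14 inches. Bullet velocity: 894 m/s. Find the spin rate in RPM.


twist_m = 14*0.0254 = 0.3556 m
spin = v/twist = 894/0.3556 = 2514.061 rev/s
RPM = spin*60 = 2514.061*60 ≈ 150844 RPM

150844 RPM


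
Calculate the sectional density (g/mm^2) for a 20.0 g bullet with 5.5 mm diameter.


SD = m/d^2 = 20.0/5.5^2 = 0.6612 g/mm^2

0.6612 g/mm^2


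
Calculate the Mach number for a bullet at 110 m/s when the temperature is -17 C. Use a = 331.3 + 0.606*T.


a = 331.3 + 0.606*(-17) = 320.998 m/s
M = v/a = 110/320.998 = 0.3427

0.3427


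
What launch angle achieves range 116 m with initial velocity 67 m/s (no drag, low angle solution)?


sin(2*theta) = R*g/v0^2 = 116*9.81/67^2 = 0.2535, theta = arcsin(0.2535)/2 = 7.342°

7.342 degrees
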